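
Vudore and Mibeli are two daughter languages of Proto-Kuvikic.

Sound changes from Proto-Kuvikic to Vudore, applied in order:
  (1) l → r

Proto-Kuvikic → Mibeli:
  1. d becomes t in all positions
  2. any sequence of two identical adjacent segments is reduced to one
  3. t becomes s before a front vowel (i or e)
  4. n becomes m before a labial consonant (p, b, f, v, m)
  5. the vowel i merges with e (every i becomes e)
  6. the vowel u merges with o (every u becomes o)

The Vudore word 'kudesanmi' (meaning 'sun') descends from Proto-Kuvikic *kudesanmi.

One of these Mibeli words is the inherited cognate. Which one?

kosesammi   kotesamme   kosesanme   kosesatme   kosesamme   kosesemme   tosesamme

kosesamme

Mibeli: *kudesanmi
  kudesanmi → kutesanmi   [unconditioned shift]
  kutesanmi (rule 2 does not apply)
  kutesanmi → kusesanmi   [palatalisation]
  kusesanmi → kusesammi   [nasal place assimilation]
  kusesammi → kusesamme   [vowel merger]
  kusesamme → kosesamme   [vowel merger]
  giving Mibeli kosesamme.
Only 'kosesamme' matches the regular Mibeli development of *kudesanmi.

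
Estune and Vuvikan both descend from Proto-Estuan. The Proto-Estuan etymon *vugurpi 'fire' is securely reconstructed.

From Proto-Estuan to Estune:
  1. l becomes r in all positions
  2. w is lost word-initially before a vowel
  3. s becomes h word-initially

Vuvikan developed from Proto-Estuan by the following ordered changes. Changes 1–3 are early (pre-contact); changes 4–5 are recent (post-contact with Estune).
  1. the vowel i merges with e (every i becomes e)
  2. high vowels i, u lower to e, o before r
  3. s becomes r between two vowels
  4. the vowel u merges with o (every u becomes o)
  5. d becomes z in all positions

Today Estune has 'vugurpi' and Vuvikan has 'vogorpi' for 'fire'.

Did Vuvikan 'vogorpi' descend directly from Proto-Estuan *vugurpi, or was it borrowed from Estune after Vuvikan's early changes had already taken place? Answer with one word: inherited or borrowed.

borrowed

If inherited, *vugurpi would pass through all of Vuvikan's changes:
Vuvikan: *vugurpi
  vugurpi → vugurpe   [vowel merger]
  vugurpe → vugorpe   [pre-rhotic lowering]
  vugorpe (rule 3 does not apply)
  vugorpe → vogorpe   [vowel merger]
  vogorpe (rule 5 does not apply)
  giving Vuvikan vogorpe.
If borrowed from Estune 'vugurpi' after the early changes, it would undergo only the recent ones:
  rule 4 (vowel merger): vugurpi → vogorpi
  rule 5 (unconditioned shift): no change (vogorpi)
  ⇒ as a loan: vogorpi
Vuvikan 'vogorpi' matches the loan outcome 'vogorpi', not the inherited 'vogorpe' — it skipped the early Vuvikan changes, so it was borrowed from Estune.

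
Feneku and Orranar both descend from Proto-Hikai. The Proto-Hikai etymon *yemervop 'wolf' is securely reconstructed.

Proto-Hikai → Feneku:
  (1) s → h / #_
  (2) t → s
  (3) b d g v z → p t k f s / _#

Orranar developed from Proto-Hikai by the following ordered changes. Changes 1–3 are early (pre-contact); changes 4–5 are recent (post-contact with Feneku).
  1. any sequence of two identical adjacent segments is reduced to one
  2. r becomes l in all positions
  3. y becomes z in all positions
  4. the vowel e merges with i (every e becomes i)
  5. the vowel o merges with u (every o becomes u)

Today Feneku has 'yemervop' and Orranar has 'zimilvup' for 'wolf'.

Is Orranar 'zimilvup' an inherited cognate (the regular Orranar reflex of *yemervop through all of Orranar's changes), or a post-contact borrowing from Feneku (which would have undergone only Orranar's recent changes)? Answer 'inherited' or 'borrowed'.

If inherited, *yemervop would pass through all of Orranar's changes:
Orranar: start from *yemervop.
  rule 1: no change — yemervop
  rule 2 (unconditioned shift): yemervop → yemelvop
  rule 3 (unconditioned shift): yemelvop → zemelvop
  rule 4 (vowel merger): zemelvop → zimilvop
  rule 5 (vowel merger): zimilvop → zimilvup
  ⇒ Orranar zimilvup
If borrowed from Feneku 'yemervop' after the early changes, it would undergo only the recent ones:
  rule 4 (vowel merger): yemervop → yimirvop
  rule 5 (vowel merger): yimirvop → yimirvup
  ⇒ as a loan: yimirvup
Orranar 'zimilvup' matches the inherited outcome exactly, so it is an inherited cognate, not a loan.

inherited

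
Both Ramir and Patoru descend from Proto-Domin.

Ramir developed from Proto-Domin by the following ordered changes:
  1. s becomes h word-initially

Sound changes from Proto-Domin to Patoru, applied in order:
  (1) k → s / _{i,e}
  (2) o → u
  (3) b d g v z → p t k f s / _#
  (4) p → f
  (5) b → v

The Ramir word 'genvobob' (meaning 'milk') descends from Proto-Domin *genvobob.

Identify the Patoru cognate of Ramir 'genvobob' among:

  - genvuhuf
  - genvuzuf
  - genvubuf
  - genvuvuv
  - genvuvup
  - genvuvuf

genvuvuf

Patoru: *genvobob > genvubub > genvubup > genvubuf > genvuvuf  (by vowel merger, final devoicing, unconditioned shift, unconditioned shift)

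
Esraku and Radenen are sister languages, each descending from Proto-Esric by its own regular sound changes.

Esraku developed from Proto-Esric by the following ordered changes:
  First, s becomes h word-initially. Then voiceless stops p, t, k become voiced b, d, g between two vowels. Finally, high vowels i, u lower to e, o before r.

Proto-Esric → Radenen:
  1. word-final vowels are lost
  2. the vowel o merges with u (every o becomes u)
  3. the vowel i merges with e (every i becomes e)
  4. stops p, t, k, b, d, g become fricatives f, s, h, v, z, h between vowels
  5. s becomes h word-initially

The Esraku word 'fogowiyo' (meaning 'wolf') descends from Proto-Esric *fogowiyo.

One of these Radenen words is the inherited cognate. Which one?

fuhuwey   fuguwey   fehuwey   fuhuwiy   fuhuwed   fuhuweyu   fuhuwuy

fuhuwey

Radenen: *fogowiyo > fogowiy > fuguwiy > fuguwey > fuhuwey  (by apocope, vowel merger, vowel merger, intervocalic lenition)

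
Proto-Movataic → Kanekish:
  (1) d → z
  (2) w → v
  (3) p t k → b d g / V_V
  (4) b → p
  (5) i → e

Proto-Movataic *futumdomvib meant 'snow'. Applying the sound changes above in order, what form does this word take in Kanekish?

fudumzomvep

Kanekish: start from *futumdomvib.
  rule 1 (unconditioned shift): futumdomvib → futumzomvib
  rule 2: no change — futumzomvib
  rule 3 (intervocalic voicing): futumzomvib → fudumzomvib
  rule 4 (unconditioned shift): fudumzomvib → fudumzomvip
  rule 5 (vowel merger): fudumzomvip → fudumzomvep
  ⇒ Kanekish fudumzomvep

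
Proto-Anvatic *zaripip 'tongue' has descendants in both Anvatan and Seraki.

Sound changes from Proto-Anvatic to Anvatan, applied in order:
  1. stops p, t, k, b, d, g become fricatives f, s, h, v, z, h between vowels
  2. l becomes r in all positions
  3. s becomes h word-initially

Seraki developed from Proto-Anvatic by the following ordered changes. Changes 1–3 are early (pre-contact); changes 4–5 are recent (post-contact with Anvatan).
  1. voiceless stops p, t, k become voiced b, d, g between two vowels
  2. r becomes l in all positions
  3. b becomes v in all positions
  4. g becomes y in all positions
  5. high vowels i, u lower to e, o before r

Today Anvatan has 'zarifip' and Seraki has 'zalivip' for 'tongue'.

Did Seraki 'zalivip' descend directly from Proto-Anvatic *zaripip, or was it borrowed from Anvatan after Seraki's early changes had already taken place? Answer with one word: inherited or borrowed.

If inherited, *zaripip would pass through all of Seraki's changes:
Seraki: start from *zaripip.
  rule 1 (intervocalic voicing): zaripip → zaribip
  rule 2 (unconditioned shift): zaribip → zalibip
  rule 3 (unconditioned shift): zalibip → zalivip
  rule 4: no change — zalivip
  rule 5: no change — zalivip
  ⇒ Seraki zalivip
If borrowed from Anvatan 'zarifip' after the early changes, it would undergo only the recent ones:
  rule 4 (unconditioned shift): no change (zarifip)
  rule 5 (pre-rhotic lowering): no change (zarifip)
  ⇒ as a loan: zarifip
Seraki 'zalivip' matches the inherited outcome exactly, so it is an inherited cognate, not a loan.

inherited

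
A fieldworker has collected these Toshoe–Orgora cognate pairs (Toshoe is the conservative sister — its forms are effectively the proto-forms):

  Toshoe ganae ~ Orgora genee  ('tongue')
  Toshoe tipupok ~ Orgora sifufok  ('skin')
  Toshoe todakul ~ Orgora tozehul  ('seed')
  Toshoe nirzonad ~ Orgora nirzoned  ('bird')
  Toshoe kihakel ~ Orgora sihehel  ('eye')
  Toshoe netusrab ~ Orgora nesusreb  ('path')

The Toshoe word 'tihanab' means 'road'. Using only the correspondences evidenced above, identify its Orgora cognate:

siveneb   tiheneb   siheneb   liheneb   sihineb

siheneb

tipupok ~ sifufok — Toshoe t corresponds to Orgora s word-initially before a front vowel.
ganae ~ genee — Toshoe a corresponds to Orgora e after a consonant, before a nasal.
netusrab ~ nesusreb — Toshoe a corresponds to Orgora e after a consonant, before a labial obstruent.
Applying these to Toshoe 'tihanab':
  tihanab → sihanab   (t→s word-initially before a front vowel)
  sihanab → sihenab   (a→e after a consonant, before a nasal)
  sihenab → siheneb   (a→e after a consonant, before a labial obstruent)
So the Orgora cognate is 'siheneb'.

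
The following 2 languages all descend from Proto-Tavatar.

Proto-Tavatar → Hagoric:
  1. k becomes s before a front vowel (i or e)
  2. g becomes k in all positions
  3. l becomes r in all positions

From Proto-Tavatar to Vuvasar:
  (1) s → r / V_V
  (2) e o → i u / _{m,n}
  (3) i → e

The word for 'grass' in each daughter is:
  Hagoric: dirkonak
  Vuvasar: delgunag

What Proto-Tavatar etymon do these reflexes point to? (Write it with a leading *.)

Position 5: Hagoric has o, Vuvasar has u. Hagoric preserves o here (none of its changes turn any other segment into o), so the proto-segment is *o.
Position 2: Hagoric has i, Vuvasar has e. Hagoric preserves i here (none of its changes turn any other segment into i), so the proto-segment is *i.
Verify the candidate proto-form against each daughter:
Hagoric: *dilgonag > dilkonak > dirkonak  (by unconditioned shift, unconditioned shift)
Vuvasar: *dilgonag
  dilgonag (rule 1 does not apply)
  dilgonag → dilgunag   [pre-nasal raising]
  dilgunag → delgunag   [vowel merger]
  giving Vuvasar delgunag.
*dilgonag is the unique common source.

*dilgonag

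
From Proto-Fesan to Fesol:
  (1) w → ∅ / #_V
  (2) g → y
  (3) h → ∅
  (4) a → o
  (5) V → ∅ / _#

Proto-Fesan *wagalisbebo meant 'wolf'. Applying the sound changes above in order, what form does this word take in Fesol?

Fesol: *wagalisbebo
  wagalisbebo → agalisbebo   [glide loss]
  agalisbebo → ayalisbebo   [unconditioned shift]
  ayalisbebo (rule 3 does not apply)
  ayalisbebo → oyolisbebo   [vowel merger]
  oyolisbebo → oyolisbeb   [apocope]
  giving Fesol oyolisbeb.

oyolisbeb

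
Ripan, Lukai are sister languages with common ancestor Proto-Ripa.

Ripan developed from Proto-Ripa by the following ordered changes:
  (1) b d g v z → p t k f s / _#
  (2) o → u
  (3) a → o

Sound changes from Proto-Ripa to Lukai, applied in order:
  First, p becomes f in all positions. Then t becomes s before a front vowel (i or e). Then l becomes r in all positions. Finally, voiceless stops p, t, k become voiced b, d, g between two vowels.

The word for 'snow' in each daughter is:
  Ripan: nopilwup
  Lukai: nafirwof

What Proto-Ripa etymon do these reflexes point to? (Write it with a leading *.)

*napilwop

Position 3: Ripan has p, Lukai has f. Taking the neighbouring segments as reconstructed: Ripan p can only go back to *p; Lukai f could go back to *p or *f — the one source consistent with every daughter is *p.
Position 7: Ripan has u, Lukai has o. Lukai preserves o here (none of its changes turn any other segment into o), so the proto-segment is *o.
Position 8: Ripan has p, Lukai has f. Taking the neighbouring segments as reconstructed: Ripan p could go back to *p or *b; Lukai f could go back to *p or *f — the one source consistent with every daughter is *p.
This points to *napilwop. Verify forward in each daughter:
Ripan: *napilwop
  napilwop (rule 1 does not apply)
  napilwop → napilwup   [vowel merger]
  napilwup → nopilwup   [vowel merger]
  giving Ripan nopilwup.
Lukai: *napilwop
  napilwop → nafilwof   [unconditioned shift]
  nafilwof (rule 2 does not apply)
  nafilwof → nafirwof   [unconditioned shift]
  nafirwof (rule 4 does not apply)
  giving Lukai nafirwof.
No other proto-form is consistent with every reflex, so the reconstruction is *napilwop.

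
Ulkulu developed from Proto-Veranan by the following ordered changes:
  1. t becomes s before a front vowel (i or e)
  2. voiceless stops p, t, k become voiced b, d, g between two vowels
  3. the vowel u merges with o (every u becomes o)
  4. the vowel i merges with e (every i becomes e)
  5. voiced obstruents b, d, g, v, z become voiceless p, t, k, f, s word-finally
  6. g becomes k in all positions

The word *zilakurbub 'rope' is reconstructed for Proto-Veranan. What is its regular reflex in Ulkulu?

Ulkulu: *zilakurbub
  zilakurbub (rule 1 does not apply)
  zilakurbub → zilagurbub   [intervocalic voicing]
  zilagurbub → zilagorbob   [vowel merger]
  zilagorbob → zelagorbob   [vowel merger]
  zelagorbob → zelagorbop   [final devoicing]
  zelagorbop → zelakorbop   [unconditioned shift]
  giving Ulkulu zelakorbop.

zelakorbop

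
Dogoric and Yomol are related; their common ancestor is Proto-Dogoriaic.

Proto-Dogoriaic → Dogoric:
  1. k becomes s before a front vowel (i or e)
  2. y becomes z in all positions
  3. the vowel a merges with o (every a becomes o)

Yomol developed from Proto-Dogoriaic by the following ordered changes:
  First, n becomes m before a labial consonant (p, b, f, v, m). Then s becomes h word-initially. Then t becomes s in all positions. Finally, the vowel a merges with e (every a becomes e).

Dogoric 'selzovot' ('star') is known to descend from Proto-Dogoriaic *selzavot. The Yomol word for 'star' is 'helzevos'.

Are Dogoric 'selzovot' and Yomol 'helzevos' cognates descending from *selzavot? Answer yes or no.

yes

Derive the expected Yomol reflex of *selzavot:
Yomol: start from *selzavot.
  rule 1: no change — selzavot
  rule 2 (debuccalisation): selzavot → helzavot
  rule 3 (unconditioned shift): helzavot → helzavos
  rule 4 (vowel merger): helzavos → helzevos
  ⇒ Yomol helzevos
Yomol 'helzevos' matches the regular reflex exactly, so the pair is cognate.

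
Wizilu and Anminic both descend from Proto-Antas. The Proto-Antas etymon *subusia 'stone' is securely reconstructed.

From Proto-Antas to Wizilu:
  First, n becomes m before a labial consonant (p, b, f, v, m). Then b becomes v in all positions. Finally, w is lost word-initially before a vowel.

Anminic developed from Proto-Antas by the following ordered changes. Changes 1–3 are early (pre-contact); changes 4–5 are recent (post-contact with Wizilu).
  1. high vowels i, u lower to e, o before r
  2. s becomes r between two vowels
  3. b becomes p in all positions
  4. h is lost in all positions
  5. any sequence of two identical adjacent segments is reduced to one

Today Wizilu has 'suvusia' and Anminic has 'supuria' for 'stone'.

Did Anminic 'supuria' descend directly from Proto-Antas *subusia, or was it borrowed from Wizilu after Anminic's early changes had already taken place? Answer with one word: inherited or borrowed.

If inherited, *subusia would pass through all of Anminic's changes:
Anminic: start from *subusia.
  rule 1: no change — subusia
  rule 2 (rhotacism): subusia → suburia
  rule 3 (unconditioned shift): suburia → supuria
  rule 4: no change — supuria
  rule 5: no change — supuria
  ⇒ Anminic supuria
If borrowed from Wizilu 'suvusia' after the early changes, it would undergo only the recent ones:
  rule 4 (h-loss): no change (suvusia)
  rule 5 (degemination): no change (suvusia)
  ⇒ as a loan: suvusia
Anminic 'supuria' matches the inherited outcome exactly, so it is an inherited cognate, not a loan.

inherited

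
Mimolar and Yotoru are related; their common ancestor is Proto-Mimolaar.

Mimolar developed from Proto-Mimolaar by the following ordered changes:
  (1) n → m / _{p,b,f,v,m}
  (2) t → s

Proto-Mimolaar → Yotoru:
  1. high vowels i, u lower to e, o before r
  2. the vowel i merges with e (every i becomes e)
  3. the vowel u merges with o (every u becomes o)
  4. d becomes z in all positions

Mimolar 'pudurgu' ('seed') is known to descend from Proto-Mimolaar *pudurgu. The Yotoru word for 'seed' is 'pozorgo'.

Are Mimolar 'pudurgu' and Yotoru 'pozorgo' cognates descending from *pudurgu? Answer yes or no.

yes

Derive the expected Yotoru reflex of *pudurgu:
Yotoru: start from *pudurgu.
  rule 1 (pre-rhotic lowering): pudurgu → pudorgu
  rule 2: no change — pudorgu
  rule 3 (vowel merger): pudorgu → podorgo
  rule 4 (unconditioned shift): podorgo → pozorgo
  ⇒ Yotoru pozorgo
Yotoru 'pozorgo' matches the regular reflex exactly, so the pair is cognate.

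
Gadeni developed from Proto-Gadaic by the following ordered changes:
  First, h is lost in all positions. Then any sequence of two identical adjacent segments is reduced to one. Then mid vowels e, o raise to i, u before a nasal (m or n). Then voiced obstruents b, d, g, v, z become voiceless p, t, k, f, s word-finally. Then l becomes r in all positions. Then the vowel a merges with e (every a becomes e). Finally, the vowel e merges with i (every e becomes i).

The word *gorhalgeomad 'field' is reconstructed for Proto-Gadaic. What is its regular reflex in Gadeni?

gorirgiumit

Gadeni: *gorhalgeomad
  gorhalgeomad → goralgeomad   [h-loss]
  goralgeomad (rule 2 does not apply)
  goralgeomad → goralgeumad   [pre-nasal raising]
  goralgeumad → goralgeumat   [final devoicing]
  goralgeumat → gorargeumat   [unconditioned shift]
  gorargeumat → gorergeumet   [vowel merger]
  gorergeumet → gorirgiumit   [vowel merger]
  giving Gadeni gorirgiumit.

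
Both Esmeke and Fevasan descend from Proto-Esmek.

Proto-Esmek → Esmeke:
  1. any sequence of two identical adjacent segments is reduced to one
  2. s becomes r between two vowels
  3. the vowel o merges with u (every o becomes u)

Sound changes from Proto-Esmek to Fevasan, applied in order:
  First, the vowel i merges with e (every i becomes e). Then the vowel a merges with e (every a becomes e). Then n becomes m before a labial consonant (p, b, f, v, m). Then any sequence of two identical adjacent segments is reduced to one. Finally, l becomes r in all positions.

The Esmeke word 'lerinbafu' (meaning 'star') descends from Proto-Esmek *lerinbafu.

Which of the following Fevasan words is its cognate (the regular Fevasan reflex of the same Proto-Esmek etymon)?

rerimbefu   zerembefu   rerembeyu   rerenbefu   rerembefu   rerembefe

Fevasan: *lerinbafu
  lerinbafu → lerenbafu   [vowel merger]
  lerenbafu → lerenbefu   [vowel merger]
  lerenbefu → lerembefu   [nasal place assimilation]
  lerembefu (rule 4 does not apply)
  lerembefu → rerembefu   [unconditioned shift]
  giving Fevasan rerembefu.
The other candidates each miss or misapply at least one Fevasan change.

rerembefu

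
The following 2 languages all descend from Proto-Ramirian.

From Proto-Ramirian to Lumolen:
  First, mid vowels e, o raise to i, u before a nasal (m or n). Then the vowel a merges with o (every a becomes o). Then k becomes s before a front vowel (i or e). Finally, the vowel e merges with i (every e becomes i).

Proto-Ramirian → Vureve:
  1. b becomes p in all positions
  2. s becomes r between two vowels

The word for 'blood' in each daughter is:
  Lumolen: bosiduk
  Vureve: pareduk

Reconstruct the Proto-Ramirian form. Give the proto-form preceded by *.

*baseduk

Position 1: Lumolen has b, Vureve has p. Lumolen preserves b here (none of its changes turn any other segment into b), so the proto-segment is *b.
Position 3: Lumolen has s, Vureve has r. Taking the neighbouring segments as reconstructed: Lumolen s could go back to *k or *s; Vureve r could go back to *s or *r — the one source consistent with every daughter is *s.
This points to *baseduk. Verify forward in each daughter:
Lumolen: start from *baseduk.
  rule 1: no change — baseduk
  rule 2 (vowel merger): baseduk → boseduk
  rule 3: no change — boseduk
  rule 4 (vowel merger): boseduk → bosiduk
  ⇒ Lumolen bosiduk
Vureve: *baseduk
  baseduk → paseduk   [unconditioned shift]
  paseduk → pareduk   [rhotacism]
  giving Vureve pareduk.
No other proto-form is consistent with every reflex, so the reconstruction is *baseduk.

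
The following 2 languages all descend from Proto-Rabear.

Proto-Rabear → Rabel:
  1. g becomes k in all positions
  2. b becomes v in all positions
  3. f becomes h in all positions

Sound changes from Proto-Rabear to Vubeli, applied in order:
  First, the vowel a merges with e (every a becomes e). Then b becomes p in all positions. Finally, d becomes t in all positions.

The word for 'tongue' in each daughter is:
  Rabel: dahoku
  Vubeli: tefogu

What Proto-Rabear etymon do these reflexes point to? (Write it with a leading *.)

Position 2: Rabel has a, Vubeli has e. Rabel preserves a here (none of its changes turn any other segment into a), so the proto-segment is *a.
Position 5: Rabel has k, Vubeli has g. Vubeli preserves g here (none of its changes turn any other segment into g), so the proto-segment is *g.
Verify the candidate proto-form against each daughter:
Rabel: start from *dafogu.
  rule 1 (unconditioned shift): dafogu → dafoku
  rule 2: no change — dafoku
  rule 3 (unconditioned shift): dafoku → dahoku
  ⇒ Rabel dahoku
Vubeli: *dafogu
  dafogu → defogu   [vowel merger]
  defogu (rule 2 does not apply)
  defogu → tefogu   [unconditioned shift]
  giving Vubeli tefogu.
No other proto-form is consistent with every reflex, so the reconstruction is *dafogu.

*dafogu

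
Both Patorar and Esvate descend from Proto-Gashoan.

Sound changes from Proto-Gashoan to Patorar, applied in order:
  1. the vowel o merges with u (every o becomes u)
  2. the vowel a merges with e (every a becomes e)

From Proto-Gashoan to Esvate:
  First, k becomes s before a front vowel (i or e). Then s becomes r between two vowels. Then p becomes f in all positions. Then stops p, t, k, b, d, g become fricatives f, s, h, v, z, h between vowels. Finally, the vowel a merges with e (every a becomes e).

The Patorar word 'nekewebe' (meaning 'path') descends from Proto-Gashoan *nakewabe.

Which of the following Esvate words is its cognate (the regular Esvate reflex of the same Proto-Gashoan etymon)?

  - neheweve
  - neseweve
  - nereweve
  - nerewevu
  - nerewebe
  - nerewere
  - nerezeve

nereweve

Esvate: *nakewabe
  nakewabe → nasewabe   [palatalisation]
  nasewabe → narewabe   [rhotacism]
  narewabe (rule 3 does not apply)
  narewabe → narewave   [intervocalic lenition]
  narewave → nereweve   [vowel merger]
  giving Esvate nereweve.
Only 'nereweve' matches the regular Esvate development of *nakewabe.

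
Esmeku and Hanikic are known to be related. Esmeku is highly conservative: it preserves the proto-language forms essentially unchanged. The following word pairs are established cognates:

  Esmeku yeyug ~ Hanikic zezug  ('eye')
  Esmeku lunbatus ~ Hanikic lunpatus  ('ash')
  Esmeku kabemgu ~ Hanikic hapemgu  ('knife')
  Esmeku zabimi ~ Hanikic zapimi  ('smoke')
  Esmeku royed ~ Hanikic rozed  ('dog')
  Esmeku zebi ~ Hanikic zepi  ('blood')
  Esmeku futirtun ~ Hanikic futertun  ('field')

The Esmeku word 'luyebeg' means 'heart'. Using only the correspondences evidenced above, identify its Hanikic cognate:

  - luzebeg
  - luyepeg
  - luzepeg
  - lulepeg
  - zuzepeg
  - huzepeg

luzepeg

royed ~ rozed — Esmeku y corresponds to Hanikic z between vowels (before a front vowel).
kabemgu ~ hapemgu — Esmeku b corresponds to Hanikic p between vowels (before a front vowel).
Applying these to Esmeku 'luyebeg':
  luyebeg → luzebeg   (y→z between vowels (before a front vowel))
  luzebeg → luzepeg   (b→p between vowels (before a front vowel))
So the Hanikic cognate is 'luzepeg'.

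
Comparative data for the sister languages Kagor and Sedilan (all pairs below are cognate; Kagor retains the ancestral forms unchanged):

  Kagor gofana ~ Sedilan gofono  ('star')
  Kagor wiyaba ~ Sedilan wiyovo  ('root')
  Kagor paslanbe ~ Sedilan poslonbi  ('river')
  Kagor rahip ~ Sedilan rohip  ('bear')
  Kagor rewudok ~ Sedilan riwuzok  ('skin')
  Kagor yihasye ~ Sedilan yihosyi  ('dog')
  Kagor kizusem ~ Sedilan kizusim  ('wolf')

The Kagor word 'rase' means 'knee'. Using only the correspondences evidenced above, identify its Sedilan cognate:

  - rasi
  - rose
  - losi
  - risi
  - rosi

paslanbe ~ poslonbi, rahip ~ rohip — Kagor a corresponds to Sedilan o after a consonant, before a consonant other than r, m, n, p, b, f, v.
paslanbe ~ poslonbi, yihasye ~ yihosyi — Kagor e corresponds to Sedilan i word-finally.
Applying these to Kagor 'rase':
  rase → rose   (a→o after a consonant, before a consonant other than r, m, n, p, b, f, v)
  rose → rosi   (e→i word-finally)
So the Sedilan cognate is 'rosi'.

rosi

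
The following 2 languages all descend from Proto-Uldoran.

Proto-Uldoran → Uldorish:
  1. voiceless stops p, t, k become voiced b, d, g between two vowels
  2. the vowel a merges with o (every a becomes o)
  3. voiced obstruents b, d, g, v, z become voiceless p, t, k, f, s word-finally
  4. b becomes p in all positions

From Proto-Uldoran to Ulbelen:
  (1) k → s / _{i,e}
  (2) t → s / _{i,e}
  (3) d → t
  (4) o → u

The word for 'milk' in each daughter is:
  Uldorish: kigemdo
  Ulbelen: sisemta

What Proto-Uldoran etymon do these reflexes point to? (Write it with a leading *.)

*kikemda

Position 3: Uldorish has g, Ulbelen has s. Taking the neighbouring segments as reconstructed: Uldorish g could go back to *k or *g; Ulbelen s could go back to *t or *k or *s — the one source consistent with every daughter is *k.
Position 1: Uldorish has k, Ulbelen has s. Taking the neighbouring segments as reconstructed: Uldorish k can only go back to *k; Ulbelen s could go back to *t or *k or *s — the one source consistent with every daughter is *k.
This points to *kikemda. Verify forward in each daughter:
Uldorish: *kikemda > kigemda > kigemdo  (by intervocalic voicing, vowel merger)
Ulbelen: start from *kikemda.
  rule 1 (palatalisation): kikemda → sisemda
  rule 2: no change — sisemda
  rule 3 (unconditioned shift): sisemda → sisemta
  rule 4: no change — sisemta
  ⇒ Ulbelen sisemta
No other proto-form is consistent with every reflex, so the reconstruction is *kikemda.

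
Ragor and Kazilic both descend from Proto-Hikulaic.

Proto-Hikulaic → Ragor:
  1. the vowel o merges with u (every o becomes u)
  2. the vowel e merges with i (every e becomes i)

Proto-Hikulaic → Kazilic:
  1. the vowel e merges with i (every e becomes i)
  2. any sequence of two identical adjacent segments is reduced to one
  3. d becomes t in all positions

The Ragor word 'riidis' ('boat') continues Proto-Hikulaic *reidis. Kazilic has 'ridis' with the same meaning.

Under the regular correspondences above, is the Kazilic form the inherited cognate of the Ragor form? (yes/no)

no

Derive the expected Kazilic reflex of *reidis:
Kazilic: start from *reidis.
  rule 1 (vowel merger): reidis → riidis
  rule 2 (degemination): riidis → ridis
  rule 3 (unconditioned shift): ridis → ritis
  ⇒ Kazilic ritis
The regular Kazilic reflex would be 'ritis', but the attested form is 'ridis'. The correspondence is irregular, so they are not cognates (the Kazilic form has a different source).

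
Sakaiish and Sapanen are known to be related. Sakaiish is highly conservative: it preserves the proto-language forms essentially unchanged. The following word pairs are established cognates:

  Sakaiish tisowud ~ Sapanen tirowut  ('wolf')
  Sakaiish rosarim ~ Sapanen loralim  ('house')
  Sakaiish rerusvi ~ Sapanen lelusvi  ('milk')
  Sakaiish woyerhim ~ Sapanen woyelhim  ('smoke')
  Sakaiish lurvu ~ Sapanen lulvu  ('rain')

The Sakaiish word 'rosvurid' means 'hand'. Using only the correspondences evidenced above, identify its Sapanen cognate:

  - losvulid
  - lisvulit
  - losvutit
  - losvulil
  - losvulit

rosarim ~ loralim — Sakaiish r corresponds to Sapanen l word-initially before a back vowel.
rosarim ~ loralim — Sakaiish r corresponds to Sapanen l between vowels (before a front vowel).
tisowud ~ tirowut — Sakaiish d corresponds to Sapanen t word-finally.
Applying these to Sakaiish 'rosvurid':
  rosvurid → losvurid   (r→l word-initially before a back vowel)
  losvurid → losvulid   (r→l between vowels (before a front vowel))
  losvulid → losvulit   (d→t word-finally)
So the Sapanen cognate is 'losvulit'.

losvulit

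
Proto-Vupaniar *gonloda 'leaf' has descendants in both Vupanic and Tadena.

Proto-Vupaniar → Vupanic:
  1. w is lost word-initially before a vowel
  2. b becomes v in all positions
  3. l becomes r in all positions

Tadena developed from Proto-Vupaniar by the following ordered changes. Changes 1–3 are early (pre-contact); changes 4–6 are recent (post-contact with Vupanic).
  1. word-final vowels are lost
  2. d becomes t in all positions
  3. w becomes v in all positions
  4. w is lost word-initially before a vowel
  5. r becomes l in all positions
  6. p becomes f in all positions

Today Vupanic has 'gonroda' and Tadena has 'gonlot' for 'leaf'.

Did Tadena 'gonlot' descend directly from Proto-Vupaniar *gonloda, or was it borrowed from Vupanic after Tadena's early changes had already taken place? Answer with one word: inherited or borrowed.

inherited

If inherited, *gonloda would pass through all of Tadena's changes:
Tadena: *gonloda > gonlod > gonlot  (by apocope, unconditioned shift)
If borrowed from Vupanic 'gonroda' after the early changes, it would undergo only the recent ones:
  rule 4 (glide loss): no change (gonroda)
  rule 5 (unconditioned shift): gonroda → gonloda
  rule 6 (unconditioned shift): no change (gonloda)
  ⇒ as a loan: gonloda
Tadena 'gonlot' matches the inherited outcome exactly, so it is an inherited cognate, not a loan.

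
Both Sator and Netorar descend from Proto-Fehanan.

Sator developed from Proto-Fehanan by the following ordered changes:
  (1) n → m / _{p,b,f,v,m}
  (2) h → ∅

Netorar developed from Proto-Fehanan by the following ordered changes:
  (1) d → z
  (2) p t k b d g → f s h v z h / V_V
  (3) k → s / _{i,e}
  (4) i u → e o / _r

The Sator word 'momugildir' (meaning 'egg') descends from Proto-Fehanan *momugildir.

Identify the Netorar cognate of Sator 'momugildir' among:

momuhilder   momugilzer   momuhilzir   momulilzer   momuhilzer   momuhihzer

momuhilzer

Netorar: *momugildir
  momugildir → momugilzir   [unconditioned shift]
  momugilzir → momuhilzir   [intervocalic lenition]
  momuhilzir (rule 3 does not apply)
  momuhilzir → momuhilzer   [pre-rhotic lowering]
  giving Netorar momuhilzer.
The other candidates each miss or misapply at least one Netorar change.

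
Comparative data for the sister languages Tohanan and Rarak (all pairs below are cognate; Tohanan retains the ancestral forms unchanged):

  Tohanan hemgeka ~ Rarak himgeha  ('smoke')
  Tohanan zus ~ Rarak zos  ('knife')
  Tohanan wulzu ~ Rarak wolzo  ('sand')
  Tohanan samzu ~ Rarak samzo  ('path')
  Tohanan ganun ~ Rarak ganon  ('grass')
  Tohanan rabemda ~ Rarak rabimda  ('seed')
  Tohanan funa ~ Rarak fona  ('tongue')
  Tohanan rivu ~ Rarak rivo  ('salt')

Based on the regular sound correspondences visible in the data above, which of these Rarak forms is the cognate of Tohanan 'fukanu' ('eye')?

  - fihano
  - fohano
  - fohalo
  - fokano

fohano

zus ~ zos, wulzu ~ wolzo — Tohanan u corresponds to Rarak o after a consonant, before a consonant other than r, m, n, p, b, f, v.
hemgeka ~ himgeha — Tohanan k corresponds to Rarak h between vowels (before a back vowel).
wulzu ~ wolzo, samzu ~ samzo — Tohanan u corresponds to Rarak o word-finally.
Applying these to Tohanan 'fukanu':
  fukanu → fokanu   (u→o after a consonant, before a consonant other than r, m, n, p, b, f, v)
  fokanu → fohanu   (k→h between vowels (before a back vowel))
  fohanu → fohano   (u→o word-finally)
So the Rarak cognate is 'fohano'.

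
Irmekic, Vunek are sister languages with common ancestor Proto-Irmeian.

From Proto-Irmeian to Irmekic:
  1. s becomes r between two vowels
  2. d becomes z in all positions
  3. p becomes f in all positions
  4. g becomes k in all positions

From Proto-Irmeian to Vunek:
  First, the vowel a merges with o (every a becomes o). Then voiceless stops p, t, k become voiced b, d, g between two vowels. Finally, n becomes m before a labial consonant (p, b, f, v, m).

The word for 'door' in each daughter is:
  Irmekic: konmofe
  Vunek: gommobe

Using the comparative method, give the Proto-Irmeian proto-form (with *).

Position 6: Irmekic has f, Vunek has b. Taking the neighbouring segments as reconstructed: Irmekic f could go back to *p or *f; Vunek b could go back to *p or *b — the one source consistent with every daughter is *p.
Position 1: Irmekic has k, Vunek has g. Taking the neighbouring segments as reconstructed: Irmekic k could go back to *k or *g; Vunek g can only go back to *g — the one source consistent with every daughter is *g.
This points to *gonmope. Verify forward in each daughter:
Irmekic: *gonmope > gonmofe > konmofe  (by unconditioned shift, unconditioned shift)
Vunek: start from *gonmope.
  rule 1: no change — gonmope
  rule 2 (intervocalic voicing): gonmope → gonmobe
  rule 3 (nasal place assimilation): gonmobe → gommobe
  ⇒ Vunek gommobe
No other proto-form is consistent with every reflex, so the reconstruction is *gonmope.

*gonmope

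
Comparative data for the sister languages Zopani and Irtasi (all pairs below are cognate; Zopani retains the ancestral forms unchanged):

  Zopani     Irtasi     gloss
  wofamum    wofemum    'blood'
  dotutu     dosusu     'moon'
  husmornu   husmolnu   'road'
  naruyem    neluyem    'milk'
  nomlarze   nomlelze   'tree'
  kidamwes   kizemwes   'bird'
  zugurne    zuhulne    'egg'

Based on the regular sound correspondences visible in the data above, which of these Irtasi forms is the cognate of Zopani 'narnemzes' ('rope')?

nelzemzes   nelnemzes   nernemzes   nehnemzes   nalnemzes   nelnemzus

nelnemzes

naruyem ~ neluyem, nomlarze ~ nomlelze — Zopani a corresponds to Irtasi e after a consonant, before r.
husmornu ~ husmolnu, zugurne ~ zuhulne — Zopani r corresponds to Irtasi l after a vowel, before a nasal.
Applying these to Zopani 'narnemzes':
  narnemzes → nernemzes   (a→e after a consonant, before r)
  nernemzes → nelnemzes   (r→l after a vowel, before a nasal)
So the Irtasi cognate is 'nelnemzes'.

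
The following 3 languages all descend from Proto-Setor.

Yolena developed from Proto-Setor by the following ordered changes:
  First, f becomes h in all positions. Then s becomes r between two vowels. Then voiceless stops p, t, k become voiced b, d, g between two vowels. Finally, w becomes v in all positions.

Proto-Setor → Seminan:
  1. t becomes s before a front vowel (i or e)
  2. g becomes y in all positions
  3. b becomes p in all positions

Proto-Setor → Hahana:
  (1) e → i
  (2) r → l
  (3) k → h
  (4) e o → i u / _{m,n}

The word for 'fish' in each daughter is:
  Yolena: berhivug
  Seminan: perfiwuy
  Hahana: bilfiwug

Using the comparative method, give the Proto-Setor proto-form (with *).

*berfiwug

Position 8: Yolena has g, Seminan has y, Hahana has g. Hahana preserves g here (none of its changes turn any other segment into g), so the proto-segment is *g.
Position 6: Yolena has v, Seminan has w, Hahana has w. Seminan preserves w here (none of its changes turn any other segment into w), so the proto-segment is *w.
Verify the candidate proto-form against each daughter:
Yolena: *berfiwug
  berfiwug → berhiwug   [unconditioned shift]
  berhiwug (rule 2 does not apply)
  berhiwug (rule 3 does not apply)
  berhiwug → berhivug   [unconditioned shift]
  giving Yolena berhivug.
Seminan: start from *berfiwug.
  rule 1: no change — berfiwug
  rule 2 (unconditioned shift): berfiwug → berfiwuy
  rule 3 (unconditioned shift): berfiwuy → perfiwuy
  ⇒ Seminan perfiwuy
Hahana: start from *berfiwug.
  rule 1 (vowel merger): berfiwug → birfiwug
  rule 2 (unconditioned shift): birfiwug → bilfiwug
  rule 3: no change — bilfiwug
  rule 4: no change — bilfiwug
  ⇒ Hahana bilfiwug
*berfiwug is the unique common source.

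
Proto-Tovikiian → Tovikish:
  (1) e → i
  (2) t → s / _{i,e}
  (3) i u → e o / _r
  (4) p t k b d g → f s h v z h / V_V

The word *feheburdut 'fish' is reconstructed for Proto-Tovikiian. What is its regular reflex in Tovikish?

fihivordut

Tovikish: *feheburdut > fihiburdut > fihibordut > fihivordut  (by vowel merger, pre-rhotic lowering, intervocalic lenition)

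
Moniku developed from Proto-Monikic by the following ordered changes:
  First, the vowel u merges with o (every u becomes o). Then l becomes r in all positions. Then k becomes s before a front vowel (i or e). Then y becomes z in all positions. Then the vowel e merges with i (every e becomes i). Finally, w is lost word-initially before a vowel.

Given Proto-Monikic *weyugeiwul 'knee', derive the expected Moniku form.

izogiiwor

Moniku: *weyugeiwul
  weyugeiwul → weyogeiwol   [vowel merger]
  weyogeiwol → weyogeiwor   [unconditioned shift]
  weyogeiwor (rule 3 does not apply)
  weyogeiwor → wezogeiwor   [unconditioned shift]
  wezogeiwor → wizogiiwor   [vowel merger]
  wizogiiwor → izogiiwor   [glide loss]
  giving Moniku izogiiwor.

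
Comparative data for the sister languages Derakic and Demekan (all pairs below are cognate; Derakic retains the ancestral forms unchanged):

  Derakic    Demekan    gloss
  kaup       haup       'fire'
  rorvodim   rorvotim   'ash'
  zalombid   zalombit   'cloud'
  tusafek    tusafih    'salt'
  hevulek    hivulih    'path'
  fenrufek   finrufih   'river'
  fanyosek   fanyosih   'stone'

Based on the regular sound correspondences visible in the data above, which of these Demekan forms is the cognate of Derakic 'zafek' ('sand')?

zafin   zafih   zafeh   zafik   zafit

zafih

tusafek ~ tusafih, hevulek ~ hivulih — Derakic e corresponds to Demekan i after a consonant, before a consonant other than r, m, n, p, b, f, v.
tusafek ~ tusafih, hevulek ~ hivulih — Derakic k corresponds to Demekan h word-finally.
Applying these to Derakic 'zafek':
  zafek → zafik   (e→i after a consonant, before a consonant other than r, m, n, p, b, f, v)
  zafik → zafih   (k→h word-finally)
So the Demekan cognate is 'zafih'.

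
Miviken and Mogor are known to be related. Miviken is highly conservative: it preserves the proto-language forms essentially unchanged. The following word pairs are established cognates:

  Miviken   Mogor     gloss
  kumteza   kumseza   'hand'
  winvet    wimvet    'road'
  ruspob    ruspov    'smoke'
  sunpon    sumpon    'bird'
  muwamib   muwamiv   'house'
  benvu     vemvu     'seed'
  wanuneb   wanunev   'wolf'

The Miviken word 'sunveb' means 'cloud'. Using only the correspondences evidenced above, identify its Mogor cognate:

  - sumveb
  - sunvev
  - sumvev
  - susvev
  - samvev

sumvev

winvet ~ wimvet, benvu ~ vemvu — Miviken n corresponds to Mogor m after a vowel, before a labial obstruent.
ruspob ~ ruspov, muwamib ~ muwamiv — Miviken b corresponds to Mogor v word-finally.
Applying these to Miviken 'sunveb':
  sunveb → sumveb   (n→m after a vowel, before a labial obstruent)
  sumveb → sumvev   (b→v word-finally)
So the Mogor cognate is 'sumvev'.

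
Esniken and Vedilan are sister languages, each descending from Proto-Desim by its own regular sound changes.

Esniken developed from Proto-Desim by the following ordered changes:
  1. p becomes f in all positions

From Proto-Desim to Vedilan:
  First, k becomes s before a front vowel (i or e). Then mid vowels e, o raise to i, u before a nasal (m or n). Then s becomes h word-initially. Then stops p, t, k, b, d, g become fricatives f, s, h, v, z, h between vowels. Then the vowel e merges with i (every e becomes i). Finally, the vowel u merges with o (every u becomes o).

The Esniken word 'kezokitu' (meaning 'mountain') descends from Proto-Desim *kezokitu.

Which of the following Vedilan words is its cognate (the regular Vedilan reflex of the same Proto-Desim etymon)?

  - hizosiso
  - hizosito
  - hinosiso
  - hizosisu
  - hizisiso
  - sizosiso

hizosiso

Vedilan: *kezokitu > sezositu > hezositu > hezosisu > hizosisu > hizosiso  (by palatalisation, debuccalisation, intervocalic lenition, vowel merger, vowel merger)
The other candidates each miss or misapply at least one Vedilan change.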